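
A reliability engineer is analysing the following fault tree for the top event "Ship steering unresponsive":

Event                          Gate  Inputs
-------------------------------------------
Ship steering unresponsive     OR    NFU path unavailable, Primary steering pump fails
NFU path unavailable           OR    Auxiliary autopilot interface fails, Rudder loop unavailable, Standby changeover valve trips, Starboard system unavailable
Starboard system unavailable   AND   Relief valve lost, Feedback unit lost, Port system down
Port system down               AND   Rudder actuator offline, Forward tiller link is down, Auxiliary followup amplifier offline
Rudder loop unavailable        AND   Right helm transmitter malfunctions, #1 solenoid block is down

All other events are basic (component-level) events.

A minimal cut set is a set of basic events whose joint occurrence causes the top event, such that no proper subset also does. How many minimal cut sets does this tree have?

5

Rudder loop unavailable [AND]: one cut set from each child combined → 1 × 1 = 1 cut set(s).
Port system down [AND]: one cut set from each child combined → 1 × 1 × 1 = 1 cut set(s).
Starboard system unavailable [AND]: one cut set from each child combined → 1 × 1 × 1 = 1 cut set(s).
NFU path unavailable [OR]: union of children's cut sets → 4 cut set(s).
Ship steering unresponsive [OR]: union of children's cut sets → 5 cut set(s).
Minimal cut sets: {Auxiliary autopilot interface fails}; {#1 solenoid block is down, Right helm transmitter malfunctions}; {Standby changeover valve trips}; {Auxiliary followup amplifier offline, Feedback unit lost, Forward tiller link is down, Relief valve lost, Rudder actuator offline}; {Primary steering pump fails}.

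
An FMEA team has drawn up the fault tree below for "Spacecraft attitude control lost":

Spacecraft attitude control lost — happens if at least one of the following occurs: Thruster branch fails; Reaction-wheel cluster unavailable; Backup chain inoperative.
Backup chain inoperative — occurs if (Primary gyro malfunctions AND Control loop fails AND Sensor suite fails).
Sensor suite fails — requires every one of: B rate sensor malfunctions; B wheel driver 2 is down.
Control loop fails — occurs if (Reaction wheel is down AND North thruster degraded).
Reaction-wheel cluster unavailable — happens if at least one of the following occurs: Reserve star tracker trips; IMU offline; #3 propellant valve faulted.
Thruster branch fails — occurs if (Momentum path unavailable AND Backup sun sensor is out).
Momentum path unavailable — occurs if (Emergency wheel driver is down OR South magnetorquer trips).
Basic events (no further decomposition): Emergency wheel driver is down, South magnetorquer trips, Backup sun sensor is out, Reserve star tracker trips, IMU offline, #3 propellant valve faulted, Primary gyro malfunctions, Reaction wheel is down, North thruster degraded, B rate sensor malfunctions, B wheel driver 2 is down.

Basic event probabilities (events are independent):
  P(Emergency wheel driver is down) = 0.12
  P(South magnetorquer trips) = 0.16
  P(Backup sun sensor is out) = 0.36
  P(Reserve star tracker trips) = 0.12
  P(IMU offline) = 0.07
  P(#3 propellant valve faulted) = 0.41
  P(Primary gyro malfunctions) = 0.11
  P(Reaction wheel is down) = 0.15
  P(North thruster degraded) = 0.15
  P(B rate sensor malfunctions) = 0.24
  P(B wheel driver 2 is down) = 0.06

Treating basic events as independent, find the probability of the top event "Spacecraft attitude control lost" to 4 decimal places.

P(Momentum path unavailable) [OR] = 1 − (1−0.12) × (1−0.16) = 0.260800
P(Thruster branch fails) [AND] = 0.260800 × 0.36 = 0.093888
P(Reaction-wheel cluster unavailable) [OR] = 1 − (1−0.12) × (1−0.07) × (1−0.41) = 0.517144
P(Control loop fails) [AND] = 0.15 × 0.15 = 0.022500
P(Sensor suite fails) [AND] = 0.24 × 0.06 = 0.014400
P(Backup chain inoperative) [AND] = 0.11 × 0.022500 × 0.014400 = 0.000036
P(Spacecraft attitude control lost) [OR] = 1 − (1−0.093888) × (1−0.517144) × (1−0.000036) = 0.562494
Rounded to 4 decimal places: P(Spacecraft attitude control lost) ≈ 0.5625.

0.5625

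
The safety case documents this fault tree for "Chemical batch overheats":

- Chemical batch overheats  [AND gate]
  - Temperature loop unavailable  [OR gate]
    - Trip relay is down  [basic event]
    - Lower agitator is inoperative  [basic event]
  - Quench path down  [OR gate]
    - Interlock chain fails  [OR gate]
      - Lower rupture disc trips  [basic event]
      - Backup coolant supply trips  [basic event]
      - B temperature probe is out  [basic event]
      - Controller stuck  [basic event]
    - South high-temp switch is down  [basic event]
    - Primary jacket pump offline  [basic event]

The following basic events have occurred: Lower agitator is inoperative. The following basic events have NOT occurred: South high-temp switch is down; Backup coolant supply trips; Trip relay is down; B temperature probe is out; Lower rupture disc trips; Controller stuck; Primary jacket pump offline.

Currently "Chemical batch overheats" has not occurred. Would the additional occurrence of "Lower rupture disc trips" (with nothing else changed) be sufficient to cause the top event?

Counterfactual: set "Lower rupture disc trips" to occurred.
Temperature loop unavailable [OR]: Trip relay is down=not, Lower agitator is inoperative=occurs → at least one input occurs → occurs.
Interlock chain fails [OR]: Lower rupture disc trips=occurs, Backup coolant supply trips=not, B temperature probe is out=not, Controller stuck=not → at least one input occurs → occurs.
Quench path down [OR]: Interlock chain fails=occurs, South high-temp switch is down=not, Primary jacket pump offline=not → at least one input occurs → occurs.
Chemical batch overheats [AND]: Temperature loop unavailable=occurs, Quench path down=occurs → all inputs occur → occurs.

Yes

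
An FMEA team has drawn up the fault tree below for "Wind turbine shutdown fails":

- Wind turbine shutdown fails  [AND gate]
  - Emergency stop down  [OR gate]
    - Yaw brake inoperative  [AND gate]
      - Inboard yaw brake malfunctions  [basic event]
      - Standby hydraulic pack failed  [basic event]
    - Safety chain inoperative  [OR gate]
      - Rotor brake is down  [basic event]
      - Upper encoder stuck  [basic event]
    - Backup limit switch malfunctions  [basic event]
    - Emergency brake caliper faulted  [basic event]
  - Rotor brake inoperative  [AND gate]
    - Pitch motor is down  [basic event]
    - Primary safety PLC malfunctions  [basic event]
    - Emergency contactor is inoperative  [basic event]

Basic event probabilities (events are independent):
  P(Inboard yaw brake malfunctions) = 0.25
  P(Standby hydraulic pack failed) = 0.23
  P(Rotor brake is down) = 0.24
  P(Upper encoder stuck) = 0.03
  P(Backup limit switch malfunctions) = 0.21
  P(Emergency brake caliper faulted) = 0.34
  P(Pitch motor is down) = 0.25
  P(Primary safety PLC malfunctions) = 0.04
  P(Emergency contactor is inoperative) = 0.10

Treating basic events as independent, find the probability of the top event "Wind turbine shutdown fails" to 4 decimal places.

P(Yaw brake inoperative) [AND] = 0.25 × 0.23 = 0.057500
P(Safety chain inoperative) [OR] = 1 − (1−0.24) × (1−0.03) = 0.262800
P(Emergency stop down) [OR] = 1 − (1−0.057500) × (1−0.262800) × (1−0.21) × (1−0.34) = 0.637726
P(Rotor brake inoperative) [AND] = 0.25 × 0.04 × 0.10 = 0.001000
P(Wind turbine shutdown fails) [AND] = 0.637726 × 0.001000 = 0.000638
Rounded to 4 decimal places: P(Wind turbine shutdown fails) ≈ 0.0006.

0.0006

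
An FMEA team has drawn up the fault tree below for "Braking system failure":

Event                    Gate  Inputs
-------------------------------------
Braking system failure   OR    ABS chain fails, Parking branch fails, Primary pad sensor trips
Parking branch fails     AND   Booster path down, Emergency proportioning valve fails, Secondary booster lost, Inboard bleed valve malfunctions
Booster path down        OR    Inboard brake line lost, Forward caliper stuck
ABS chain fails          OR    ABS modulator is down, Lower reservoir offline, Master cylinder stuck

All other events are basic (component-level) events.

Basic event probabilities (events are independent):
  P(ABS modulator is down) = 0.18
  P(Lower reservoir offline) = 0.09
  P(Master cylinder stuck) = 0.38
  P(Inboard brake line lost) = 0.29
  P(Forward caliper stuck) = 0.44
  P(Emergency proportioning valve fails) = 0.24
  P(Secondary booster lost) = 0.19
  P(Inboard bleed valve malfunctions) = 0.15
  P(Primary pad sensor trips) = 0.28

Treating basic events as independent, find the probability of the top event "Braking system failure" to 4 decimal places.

0.6683

P(ABS chain fails) [OR] = 1 − (1−0.18) × (1−0.09) × (1−0.38) = 0.537356
P(Booster path down) [OR] = 1 − (1−0.29) × (1−0.44) = 0.602400
P(Parking branch fails) [AND] = 0.602400 × 0.24 × 0.19 × 0.15 = 0.004120
P(Braking system failure) [OR] = 1 − (1−0.537356) × (1−0.004120) × (1−0.28) = 0.668269
Rounded to 4 decimal places: P(Braking system failure) ≈ 0.6683.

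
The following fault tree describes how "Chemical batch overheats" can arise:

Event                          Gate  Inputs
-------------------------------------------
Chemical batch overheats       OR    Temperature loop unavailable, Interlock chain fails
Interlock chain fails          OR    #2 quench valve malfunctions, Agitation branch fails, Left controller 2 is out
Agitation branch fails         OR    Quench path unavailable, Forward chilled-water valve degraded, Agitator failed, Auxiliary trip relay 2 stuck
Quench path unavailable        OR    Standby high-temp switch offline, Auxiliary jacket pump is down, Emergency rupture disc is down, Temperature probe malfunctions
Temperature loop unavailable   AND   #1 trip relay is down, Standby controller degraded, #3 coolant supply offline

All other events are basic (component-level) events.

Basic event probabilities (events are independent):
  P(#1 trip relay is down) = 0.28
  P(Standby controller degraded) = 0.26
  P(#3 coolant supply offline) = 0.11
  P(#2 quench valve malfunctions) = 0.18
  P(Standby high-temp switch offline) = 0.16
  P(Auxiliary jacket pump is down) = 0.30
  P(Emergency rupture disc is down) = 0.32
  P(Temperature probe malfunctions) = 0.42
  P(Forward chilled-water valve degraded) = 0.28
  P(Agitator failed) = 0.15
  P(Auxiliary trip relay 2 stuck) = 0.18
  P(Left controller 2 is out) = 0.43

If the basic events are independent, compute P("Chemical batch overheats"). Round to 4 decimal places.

P(Temperature loop unavailable) [AND] = 0.28 × 0.26 × 0.11 = 0.008008
P(Quench path unavailable) [OR] = 1 − (1−0.16) × (1−0.30) × (1−0.32) × (1−0.42) = 0.768093
P(Agitation branch fails) [OR] = 1 − (1−0.768093) × (1−0.28) × (1−0.15) × (1−0.18) = 0.883620
P(Interlock chain fails) [OR] = 1 − (1−0.18) × (1−0.883620) × (1−0.43) = 0.945604
P(Chemical batch overheats) [OR] = 1 − (1−0.008008) × (1−0.945604) = 0.946040
Rounded to 4 decimal places: P(Chemical batch overheats) ≈ 0.9460.

0.9460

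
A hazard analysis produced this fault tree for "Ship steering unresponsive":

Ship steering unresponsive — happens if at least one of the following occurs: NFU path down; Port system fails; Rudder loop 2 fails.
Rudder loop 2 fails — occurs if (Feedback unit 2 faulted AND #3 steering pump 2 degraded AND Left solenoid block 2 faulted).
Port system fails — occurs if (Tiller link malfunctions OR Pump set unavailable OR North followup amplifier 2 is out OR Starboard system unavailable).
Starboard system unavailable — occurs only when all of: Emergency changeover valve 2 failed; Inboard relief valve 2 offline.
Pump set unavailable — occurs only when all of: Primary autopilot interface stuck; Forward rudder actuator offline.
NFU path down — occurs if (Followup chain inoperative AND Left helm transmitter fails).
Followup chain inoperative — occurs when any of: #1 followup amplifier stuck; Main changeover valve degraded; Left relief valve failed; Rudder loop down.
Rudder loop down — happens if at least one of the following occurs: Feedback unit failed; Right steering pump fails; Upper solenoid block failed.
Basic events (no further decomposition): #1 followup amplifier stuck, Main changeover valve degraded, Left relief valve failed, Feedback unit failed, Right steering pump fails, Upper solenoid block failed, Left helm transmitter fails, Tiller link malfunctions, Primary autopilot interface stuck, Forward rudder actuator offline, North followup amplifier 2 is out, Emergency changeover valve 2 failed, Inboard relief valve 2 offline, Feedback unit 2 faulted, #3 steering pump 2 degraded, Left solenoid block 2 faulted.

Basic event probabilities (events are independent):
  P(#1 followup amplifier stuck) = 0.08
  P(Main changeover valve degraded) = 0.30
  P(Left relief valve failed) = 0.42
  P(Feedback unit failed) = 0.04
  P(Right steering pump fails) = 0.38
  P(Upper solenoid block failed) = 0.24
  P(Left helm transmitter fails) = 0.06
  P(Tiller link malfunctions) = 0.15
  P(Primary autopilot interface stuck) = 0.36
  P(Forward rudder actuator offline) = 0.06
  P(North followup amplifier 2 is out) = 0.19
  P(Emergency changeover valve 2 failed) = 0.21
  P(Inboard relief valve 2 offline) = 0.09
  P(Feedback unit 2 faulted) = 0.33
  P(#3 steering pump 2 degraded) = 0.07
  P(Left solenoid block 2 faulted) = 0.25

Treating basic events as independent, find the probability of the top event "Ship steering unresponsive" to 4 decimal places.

0.3757

P(Rudder loop down) [OR] = 1 − (1−0.04) × (1−0.38) × (1−0.24) = 0.547648
P(Followup chain inoperative) [OR] = 1 − (1−0.08) × (1−0.30) × (1−0.42) × (1−0.547648) = 0.831037
P(NFU path down) [AND] = 0.831037 × 0.06 = 0.049862
P(Pump set unavailable) [AND] = 0.36 × 0.06 = 0.021600
P(Starboard system unavailable) [AND] = 0.21 × 0.09 = 0.018900
P(Port system fails) [OR] = 1 − (1−0.15) × (1−0.021600) × (1−0.19) × (1−0.018900) = 0.339103
P(Rudder loop 2 fails) [AND] = 0.33 × 0.07 × 0.25 = 0.005775
P(Ship steering unresponsive) [OR] = 1 − (1−0.049862) × (1−0.339103) × (1−0.005775) = 0.375683
Rounded to 4 decimal places: P(Ship steering unresponsive) ≈ 0.3757.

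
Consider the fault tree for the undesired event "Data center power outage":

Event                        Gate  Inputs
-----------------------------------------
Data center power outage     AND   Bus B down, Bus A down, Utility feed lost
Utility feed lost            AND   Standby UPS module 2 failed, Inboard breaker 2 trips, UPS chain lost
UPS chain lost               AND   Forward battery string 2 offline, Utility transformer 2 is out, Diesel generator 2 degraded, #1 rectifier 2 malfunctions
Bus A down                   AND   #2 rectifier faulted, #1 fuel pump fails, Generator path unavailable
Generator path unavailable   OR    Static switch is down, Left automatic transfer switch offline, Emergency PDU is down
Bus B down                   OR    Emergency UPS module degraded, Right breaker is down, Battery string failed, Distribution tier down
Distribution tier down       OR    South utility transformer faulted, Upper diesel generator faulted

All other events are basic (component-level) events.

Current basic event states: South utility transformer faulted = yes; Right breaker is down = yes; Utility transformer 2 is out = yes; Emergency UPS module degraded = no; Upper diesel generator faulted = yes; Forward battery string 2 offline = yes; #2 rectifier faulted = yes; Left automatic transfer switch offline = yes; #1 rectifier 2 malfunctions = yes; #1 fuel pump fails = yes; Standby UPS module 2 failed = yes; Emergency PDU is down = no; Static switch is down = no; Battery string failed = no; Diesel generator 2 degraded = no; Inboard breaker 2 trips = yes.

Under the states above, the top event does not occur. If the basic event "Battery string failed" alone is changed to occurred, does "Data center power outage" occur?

Counterfactual: set "Battery string failed" to occurred.
Distribution tier down [OR]: South utility transformer faulted=occurs, Upper diesel generator faulted=occurs → at least one input occurs → occurs.
Bus B down [OR]: Emergency UPS module degraded=not, Right breaker is down=occurs, Battery string failed=occurs, Distribution tier down=occurs → at least one input occurs → occurs.
Generator path unavailable [OR]: Static switch is down=not, Left automatic transfer switch offline=occurs, Emergency PDU is down=not → at least one input occurs → occurs.
Bus A down [AND]: #2 rectifier faulted=occurs, #1 fuel pump fails=occurs, Generator path unavailable=occurs → all inputs occur → occurs.
UPS chain lost [AND]: Forward battery string 2 offline=occurs, Utility transformer 2 is out=occurs, Diesel generator 2 degraded=not, #1 rectifier 2 malfunctions=occurs → not all inputs occur → does not occur.
Utility feed lost [AND]: Standby UPS module 2 failed=occurs, Inboard breaker 2 trips=occurs, UPS chain lost=not → not all inputs occur → does not occur.
Data center power outage [AND]: Bus B down=occurs, Bus A down=occurs, Utility feed lost=not → not all inputs occur → does not occur.

No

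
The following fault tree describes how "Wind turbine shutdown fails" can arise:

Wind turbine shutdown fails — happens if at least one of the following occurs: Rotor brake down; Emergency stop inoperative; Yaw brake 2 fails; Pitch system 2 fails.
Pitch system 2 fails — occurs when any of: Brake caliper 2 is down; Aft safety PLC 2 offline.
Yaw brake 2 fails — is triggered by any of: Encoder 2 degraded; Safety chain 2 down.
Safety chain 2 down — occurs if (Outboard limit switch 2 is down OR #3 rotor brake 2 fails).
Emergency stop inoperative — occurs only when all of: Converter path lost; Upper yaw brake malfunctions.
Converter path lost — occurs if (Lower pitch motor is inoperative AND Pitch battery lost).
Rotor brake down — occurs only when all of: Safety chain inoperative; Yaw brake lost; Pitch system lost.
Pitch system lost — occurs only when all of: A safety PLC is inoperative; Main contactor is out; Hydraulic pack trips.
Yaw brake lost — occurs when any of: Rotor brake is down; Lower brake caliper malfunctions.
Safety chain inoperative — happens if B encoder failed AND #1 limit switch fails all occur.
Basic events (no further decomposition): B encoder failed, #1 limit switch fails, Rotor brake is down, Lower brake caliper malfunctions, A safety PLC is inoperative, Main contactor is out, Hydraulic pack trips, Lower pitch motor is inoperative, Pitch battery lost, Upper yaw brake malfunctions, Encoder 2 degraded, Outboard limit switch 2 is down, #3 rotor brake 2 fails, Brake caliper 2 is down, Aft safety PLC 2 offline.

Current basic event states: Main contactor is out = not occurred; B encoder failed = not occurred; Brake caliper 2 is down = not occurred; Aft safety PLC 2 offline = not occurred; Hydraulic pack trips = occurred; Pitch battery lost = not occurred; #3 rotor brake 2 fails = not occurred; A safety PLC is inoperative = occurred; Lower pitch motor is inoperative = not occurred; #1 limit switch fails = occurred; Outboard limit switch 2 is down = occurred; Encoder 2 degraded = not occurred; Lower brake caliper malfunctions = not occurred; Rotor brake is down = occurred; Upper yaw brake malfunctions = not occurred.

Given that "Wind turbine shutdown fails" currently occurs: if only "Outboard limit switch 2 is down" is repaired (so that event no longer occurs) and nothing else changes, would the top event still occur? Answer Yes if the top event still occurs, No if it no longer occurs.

Counterfactual: set "Outboard limit switch 2 is down" to not occurred.
Safety chain inoperative [AND]: B encoder failed=not, #1 limit switch fails=occurs → not all inputs occur → does not occur.
Yaw brake lost [OR]: Rotor brake is down=occurs, Lower brake caliper malfunctions=not → at least one input occurs → occurs.
Pitch system lost [AND]: A safety PLC is inoperative=occurs, Main contactor is out=not, Hydraulic pack trips=occurs → not all inputs occur → does not occur.
Rotor brake down [AND]: Safety chain inoperative=not, Yaw brake lost=occurs, Pitch system lost=not → not all inputs occur → does not occur.
Converter path lost [AND]: Lower pitch motor is inoperative=not, Pitch battery lost=not → not all inputs occur → does not occur.
Emergency stop inoperative [AND]: Converter path lost=not, Upper yaw brake malfunctions=not → not all inputs occur → does not occur.
Safety chain 2 down [OR]: Outboard limit switch 2 is down=not, #3 rotor brake 2 fails=not → no input occurs → does not occur.
Yaw brake 2 fails [OR]: Encoder 2 degraded=not, Safety chain 2 down=not → no input occurs → does not occur.
Pitch system 2 fails [OR]: Brake caliper 2 is down=not, Aft safety PLC 2 offline=not → no input occurs → does not occur.
Wind turbine shutdown fails [OR]: Rotor brake down=not, Emergency stop inoperative=not, Yaw brake 2 fails=not, Pitch system 2 fails=not → no input occurs → does not occur.

No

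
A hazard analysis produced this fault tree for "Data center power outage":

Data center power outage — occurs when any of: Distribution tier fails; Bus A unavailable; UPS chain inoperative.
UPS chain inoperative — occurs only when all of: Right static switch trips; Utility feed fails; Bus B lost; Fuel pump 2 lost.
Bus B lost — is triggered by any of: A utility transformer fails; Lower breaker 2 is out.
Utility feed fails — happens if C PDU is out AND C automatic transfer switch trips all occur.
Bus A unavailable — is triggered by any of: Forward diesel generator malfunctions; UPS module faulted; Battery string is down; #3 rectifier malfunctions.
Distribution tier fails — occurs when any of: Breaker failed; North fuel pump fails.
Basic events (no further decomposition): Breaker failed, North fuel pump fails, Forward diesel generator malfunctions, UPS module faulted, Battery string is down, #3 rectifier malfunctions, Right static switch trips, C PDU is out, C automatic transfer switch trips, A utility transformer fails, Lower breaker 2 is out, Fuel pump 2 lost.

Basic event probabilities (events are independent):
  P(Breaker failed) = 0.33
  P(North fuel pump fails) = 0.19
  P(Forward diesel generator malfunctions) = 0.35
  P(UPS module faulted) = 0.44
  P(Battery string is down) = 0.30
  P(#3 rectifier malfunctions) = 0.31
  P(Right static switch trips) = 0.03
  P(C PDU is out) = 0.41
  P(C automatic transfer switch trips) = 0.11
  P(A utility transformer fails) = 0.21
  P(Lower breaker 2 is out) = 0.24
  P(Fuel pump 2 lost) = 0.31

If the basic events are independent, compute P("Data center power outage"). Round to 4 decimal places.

P(Distribution tier fails) [OR] = 1 − (1−0.33) × (1−0.19) = 0.457300
P(Bus A unavailable) [OR] = 1 − (1−0.35) × (1−0.44) × (1−0.30) × (1−0.31) = 0.824188
P(Utility feed fails) [AND] = 0.41 × 0.11 = 0.045100
P(Bus B lost) [OR] = 1 − (1−0.21) × (1−0.24) = 0.399600
P(UPS chain inoperative) [AND] = 0.03 × 0.045100 × 0.399600 × 0.31 = 0.000168
P(Data center power outage) [OR] = 1 − (1−0.457300) × (1−0.824188) × (1−0.000168) = 0.904603
Rounded to 4 decimal places: P(Data center power outage) ≈ 0.9046.

0.9046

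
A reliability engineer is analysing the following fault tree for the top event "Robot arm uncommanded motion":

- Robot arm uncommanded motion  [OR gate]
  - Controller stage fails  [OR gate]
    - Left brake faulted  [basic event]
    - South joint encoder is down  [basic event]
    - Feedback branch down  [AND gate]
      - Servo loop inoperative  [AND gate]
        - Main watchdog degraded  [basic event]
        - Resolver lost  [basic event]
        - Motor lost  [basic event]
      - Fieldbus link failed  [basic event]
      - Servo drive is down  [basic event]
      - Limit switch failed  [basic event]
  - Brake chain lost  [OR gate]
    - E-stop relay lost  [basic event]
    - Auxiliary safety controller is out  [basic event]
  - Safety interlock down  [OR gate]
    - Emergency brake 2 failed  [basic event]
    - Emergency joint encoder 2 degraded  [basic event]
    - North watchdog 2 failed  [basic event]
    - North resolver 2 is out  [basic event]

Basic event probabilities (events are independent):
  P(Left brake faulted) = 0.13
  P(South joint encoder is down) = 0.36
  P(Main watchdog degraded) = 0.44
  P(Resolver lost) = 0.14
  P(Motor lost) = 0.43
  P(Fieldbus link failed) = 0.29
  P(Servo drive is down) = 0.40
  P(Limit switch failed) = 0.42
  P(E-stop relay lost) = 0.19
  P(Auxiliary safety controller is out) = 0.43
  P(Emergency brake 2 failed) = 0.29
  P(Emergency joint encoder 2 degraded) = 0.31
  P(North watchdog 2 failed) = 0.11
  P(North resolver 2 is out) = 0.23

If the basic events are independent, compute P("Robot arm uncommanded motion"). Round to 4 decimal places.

0.9138

P(Servo loop inoperative) [AND] = 0.44 × 0.14 × 0.43 = 0.026488
P(Feedback branch down) [AND] = 0.026488 × 0.29 × 0.40 × 0.42 = 0.001290
P(Controller stage fails) [OR] = 1 − (1−0.13) × (1−0.36) × (1−0.001290) = 0.443918
P(Brake chain lost) [OR] = 1 − (1−0.19) × (1−0.43) = 0.538300
P(Safety interlock down) [OR] = 1 − (1−0.29) × (1−0.31) × (1−0.11) × (1−0.23) = 0.664272
P(Robot arm uncommanded motion) [OR] = 1 − (1−0.443918) × (1−0.538300) × (1−0.664272) = 0.913804
Rounded to 4 decimal places: P(Robot arm uncommanded motion) ≈ 0.9138.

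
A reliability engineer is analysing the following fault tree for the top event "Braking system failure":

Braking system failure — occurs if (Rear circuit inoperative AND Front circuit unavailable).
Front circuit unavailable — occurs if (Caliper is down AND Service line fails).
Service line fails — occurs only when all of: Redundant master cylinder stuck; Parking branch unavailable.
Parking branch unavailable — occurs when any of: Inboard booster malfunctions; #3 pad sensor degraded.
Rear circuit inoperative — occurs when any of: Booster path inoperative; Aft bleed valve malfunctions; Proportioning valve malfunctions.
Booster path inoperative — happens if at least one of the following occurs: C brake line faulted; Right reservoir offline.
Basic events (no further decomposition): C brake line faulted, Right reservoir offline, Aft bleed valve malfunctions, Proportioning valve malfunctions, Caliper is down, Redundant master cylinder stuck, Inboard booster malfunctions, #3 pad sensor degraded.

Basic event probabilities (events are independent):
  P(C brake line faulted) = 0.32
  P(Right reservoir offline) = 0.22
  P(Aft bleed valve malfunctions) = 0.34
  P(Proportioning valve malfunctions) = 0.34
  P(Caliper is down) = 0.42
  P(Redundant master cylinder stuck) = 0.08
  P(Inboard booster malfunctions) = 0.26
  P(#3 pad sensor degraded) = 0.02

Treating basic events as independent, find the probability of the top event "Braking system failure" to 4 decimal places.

0.0071

P(Booster path inoperative) [OR] = 1 − (1−0.32) × (1−0.22) = 0.469600
P(Rear circuit inoperative) [OR] = 1 − (1−0.469600) × (1−0.34) × (1−0.34) = 0.768958
P(Parking branch unavailable) [OR] = 1 − (1−0.26) × (1−0.02) = 0.274800
P(Service line fails) [AND] = 0.08 × 0.274800 = 0.021984
P(Front circuit unavailable) [AND] = 0.42 × 0.021984 = 0.009233
P(Braking system failure) [AND] = 0.768958 × 0.009233 = 0.007100
Rounded to 4 decimal places: P(Braking system failure) ≈ 0.0071.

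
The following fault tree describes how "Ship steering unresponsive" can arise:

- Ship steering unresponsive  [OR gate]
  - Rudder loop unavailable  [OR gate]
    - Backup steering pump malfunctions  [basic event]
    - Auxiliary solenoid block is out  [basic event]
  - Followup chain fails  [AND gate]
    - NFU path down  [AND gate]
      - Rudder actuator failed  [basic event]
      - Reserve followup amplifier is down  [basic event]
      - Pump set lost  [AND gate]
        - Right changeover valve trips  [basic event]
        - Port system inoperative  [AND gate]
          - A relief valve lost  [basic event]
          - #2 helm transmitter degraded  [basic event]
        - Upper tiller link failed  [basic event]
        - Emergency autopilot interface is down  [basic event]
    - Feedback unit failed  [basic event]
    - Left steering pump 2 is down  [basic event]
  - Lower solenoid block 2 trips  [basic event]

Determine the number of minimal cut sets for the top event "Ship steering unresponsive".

4

Rudder loop unavailable [OR]: union of children's cut sets → 2 cut set(s).
Port system inoperative [AND]: one cut set from each child combined → 1 × 1 = 1 cut set(s).
Pump set lost [AND]: one cut set from each child combined → 1 × 1 × 1 × 1 = 1 cut set(s).
NFU path down [AND]: one cut set from each child combined → 1 × 1 × 1 = 1 cut set(s).
Followup chain fails [AND]: one cut set from each child combined → 1 × 1 × 1 = 1 cut set(s).
Ship steering unresponsive [OR]: union of children's cut sets → 4 cut set(s).
Minimal cut sets: {Backup steering pump malfunctions}; {Auxiliary solenoid block is out}; {#2 helm transmitter degraded, A relief valve lost, Emergency autopilot interface is down, Feedback unit failed, Left steering pump 2 is down, Reserve followup amplifier is down, Right changeover valve trips, Rudder actuator failed, Upper tiller link failed}; {Lower solenoid block 2 trips}.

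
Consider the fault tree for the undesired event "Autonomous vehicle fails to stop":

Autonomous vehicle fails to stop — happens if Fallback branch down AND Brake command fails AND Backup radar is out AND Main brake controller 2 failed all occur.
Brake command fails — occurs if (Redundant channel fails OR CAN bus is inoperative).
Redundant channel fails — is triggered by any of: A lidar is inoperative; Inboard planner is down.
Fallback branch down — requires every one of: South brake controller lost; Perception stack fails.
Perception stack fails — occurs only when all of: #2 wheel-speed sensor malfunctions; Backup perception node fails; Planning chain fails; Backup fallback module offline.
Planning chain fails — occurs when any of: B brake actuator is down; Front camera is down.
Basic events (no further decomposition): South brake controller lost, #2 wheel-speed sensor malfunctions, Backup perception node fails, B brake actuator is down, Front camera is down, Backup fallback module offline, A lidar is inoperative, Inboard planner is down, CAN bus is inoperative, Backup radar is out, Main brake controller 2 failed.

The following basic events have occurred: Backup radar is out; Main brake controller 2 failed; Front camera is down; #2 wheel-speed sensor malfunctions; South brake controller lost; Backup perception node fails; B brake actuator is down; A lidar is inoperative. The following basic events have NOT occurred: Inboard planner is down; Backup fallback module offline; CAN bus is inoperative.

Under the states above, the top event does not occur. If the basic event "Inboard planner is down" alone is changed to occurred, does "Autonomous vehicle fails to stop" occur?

No

Counterfactual: set "Inboard planner is down" to occurred.
Planning chain fails [OR]: B brake actuator is down=occurs, Front camera is down=occurs → at least one input occurs → occurs.
Perception stack fails [AND]: #2 wheel-speed sensor malfunctions=occurs, Backup perception node fails=occurs, Planning chain fails=occurs, Backup fallback module offline=not → not all inputs occur → does not occur.
Fallback branch down [AND]: South brake controller lost=occurs, Perception stack fails=not → not all inputs occur → does not occur.
Redundant channel fails [OR]: A lidar is inoperative=occurs, Inboard planner is down=occurs → at least one input occurs → occurs.
Brake command fails [OR]: Redundant channel fails=occurs, CAN bus is inoperative=not → at least one input occurs → occurs.
Autonomous vehicle fails to stop [AND]: Fallback branch down=not, Brake command fails=occurs, Backup radar is out=occurs, Main brake controller 2 failed=occurs → not all inputs occur → does not occur.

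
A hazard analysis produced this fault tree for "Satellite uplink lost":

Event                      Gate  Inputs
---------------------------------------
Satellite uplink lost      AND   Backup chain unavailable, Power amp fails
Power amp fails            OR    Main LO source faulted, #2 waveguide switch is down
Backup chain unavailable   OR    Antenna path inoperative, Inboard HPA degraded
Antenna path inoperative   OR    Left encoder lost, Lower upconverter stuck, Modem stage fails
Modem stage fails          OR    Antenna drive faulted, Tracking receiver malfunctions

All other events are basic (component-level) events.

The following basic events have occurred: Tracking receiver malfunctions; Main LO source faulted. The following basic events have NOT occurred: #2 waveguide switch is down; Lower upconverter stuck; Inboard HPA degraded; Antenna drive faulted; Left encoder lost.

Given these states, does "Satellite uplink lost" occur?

Yes

Modem stage fails [OR]: Antenna drive faulted=not, Tracking receiver malfunctions=occurs → at least one input occurs → occurs.
Antenna path inoperative [OR]: Left encoder lost=not, Lower upconverter stuck=not, Modem stage fails=occurs → at least one input occurs → occurs.
Backup chain unavailable [OR]: Antenna path inoperative=occurs, Inboard HPA degraded=not → at least one input occurs → occurs.
Power amp fails [OR]: Main LO source faulted=occurs, #2 waveguide switch is down=not → at least one input occurs → occurs.
Satellite uplink lost [AND]: Backup chain unavailable=occurs, Power amp fails=occurs → all inputs occur → occurs.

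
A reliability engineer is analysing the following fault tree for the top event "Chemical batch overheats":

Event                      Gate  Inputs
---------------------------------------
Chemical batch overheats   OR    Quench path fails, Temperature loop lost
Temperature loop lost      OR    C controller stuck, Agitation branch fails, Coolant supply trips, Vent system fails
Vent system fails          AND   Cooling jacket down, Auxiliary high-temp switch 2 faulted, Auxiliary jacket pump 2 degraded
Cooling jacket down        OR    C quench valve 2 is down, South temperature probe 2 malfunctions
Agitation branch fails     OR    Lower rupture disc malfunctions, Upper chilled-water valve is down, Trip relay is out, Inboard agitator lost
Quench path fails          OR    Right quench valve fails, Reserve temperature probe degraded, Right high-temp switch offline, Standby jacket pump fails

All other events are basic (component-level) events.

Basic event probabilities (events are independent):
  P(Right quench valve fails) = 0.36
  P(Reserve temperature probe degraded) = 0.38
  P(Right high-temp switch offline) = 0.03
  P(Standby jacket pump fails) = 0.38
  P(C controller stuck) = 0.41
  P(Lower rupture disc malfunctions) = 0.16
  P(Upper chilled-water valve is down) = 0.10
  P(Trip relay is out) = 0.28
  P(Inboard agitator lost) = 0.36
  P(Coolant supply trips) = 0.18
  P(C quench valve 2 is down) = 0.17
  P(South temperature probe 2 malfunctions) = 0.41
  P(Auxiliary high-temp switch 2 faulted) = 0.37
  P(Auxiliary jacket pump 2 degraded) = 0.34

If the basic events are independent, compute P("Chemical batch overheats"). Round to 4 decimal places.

0.9624

P(Quench path fails) [OR] = 1 − (1−0.36) × (1−0.38) × (1−0.03) × (1−0.38) = 0.761364
P(Agitation branch fails) [OR] = 1 − (1−0.16) × (1−0.10) × (1−0.28) × (1−0.36) = 0.651635
P(Cooling jacket down) [OR] = 1 − (1−0.17) × (1−0.41) = 0.510300
P(Vent system fails) [AND] = 0.510300 × 0.37 × 0.34 = 0.064196
P(Temperature loop lost) [OR] = 1 − (1−0.41) × (1−0.651635) × (1−0.18) × (1−0.064196) = 0.842281
P(Chemical batch overheats) [OR] = 1 − (1−0.761364) × (1−0.842281) = 0.962363
Rounded to 4 decimal places: P(Chemical batch overheats) ≈ 0.9624.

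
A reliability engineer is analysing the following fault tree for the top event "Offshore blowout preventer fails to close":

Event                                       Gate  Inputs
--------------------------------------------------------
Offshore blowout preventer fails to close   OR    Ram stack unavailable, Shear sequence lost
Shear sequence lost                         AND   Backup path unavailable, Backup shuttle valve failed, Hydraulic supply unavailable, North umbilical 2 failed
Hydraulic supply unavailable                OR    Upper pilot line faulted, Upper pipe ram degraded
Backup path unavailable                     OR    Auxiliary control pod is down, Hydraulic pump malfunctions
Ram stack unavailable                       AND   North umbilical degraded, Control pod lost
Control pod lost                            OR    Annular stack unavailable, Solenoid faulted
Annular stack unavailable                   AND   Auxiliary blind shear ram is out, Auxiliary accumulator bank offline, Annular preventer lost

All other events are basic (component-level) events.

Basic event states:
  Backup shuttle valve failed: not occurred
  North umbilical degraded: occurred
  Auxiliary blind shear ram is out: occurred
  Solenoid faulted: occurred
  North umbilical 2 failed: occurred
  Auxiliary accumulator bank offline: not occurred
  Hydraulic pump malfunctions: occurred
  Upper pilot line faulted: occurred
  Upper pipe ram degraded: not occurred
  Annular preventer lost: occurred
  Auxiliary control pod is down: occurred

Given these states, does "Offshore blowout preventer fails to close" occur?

Yes

Annular stack unavailable [AND]: Auxiliary blind shear ram is out=occurs, Auxiliary accumulator bank offline=not, Annular preventer lost=occurs → not all inputs occur → does not occur.
Control pod lost [OR]: Annular stack unavailable=not, Solenoid faulted=occurs → at least one input occurs → occurs.
Ram stack unavailable [AND]: North umbilical degraded=occurs, Control pod lost=occurs → all inputs occur → occurs.
Backup path unavailable [OR]: Auxiliary control pod is down=occurs, Hydraulic pump malfunctions=occurs → at least one input occurs → occurs.
Hydraulic supply unavailable [OR]: Upper pilot line faulted=occurs, Upper pipe ram degraded=not → at least one input occurs → occurs.
Shear sequence lost [AND]: Backup path unavailable=occurs, Backup shuttle valve failed=not, Hydraulic supply unavailable=occurs, North umbilical 2 failed=occurs → not all inputs occur → does not occur.
Offshore blowout preventer fails to close [OR]: Ram stack unavailable=occurs, Shear sequence lost=not → at least one input occurs → occurs.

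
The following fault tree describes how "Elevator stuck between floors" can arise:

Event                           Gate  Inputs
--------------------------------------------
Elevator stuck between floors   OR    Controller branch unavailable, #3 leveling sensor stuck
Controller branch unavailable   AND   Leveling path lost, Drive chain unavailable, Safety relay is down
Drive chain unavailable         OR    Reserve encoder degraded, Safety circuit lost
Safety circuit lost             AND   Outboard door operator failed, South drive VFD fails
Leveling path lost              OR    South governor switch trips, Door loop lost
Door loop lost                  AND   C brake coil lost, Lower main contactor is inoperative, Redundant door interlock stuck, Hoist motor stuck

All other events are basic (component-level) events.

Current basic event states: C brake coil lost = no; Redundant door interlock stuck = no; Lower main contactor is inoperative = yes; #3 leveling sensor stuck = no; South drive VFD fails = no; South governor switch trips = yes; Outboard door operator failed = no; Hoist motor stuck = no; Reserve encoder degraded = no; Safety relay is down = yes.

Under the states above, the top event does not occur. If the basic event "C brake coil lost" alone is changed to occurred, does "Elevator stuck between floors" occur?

Counterfactual: set "C brake coil lost" to occurred.
Door loop lost [AND]: C brake coil lost=occurs, Lower main contactor is inoperative=occurs, Redundant door interlock stuck=not, Hoist motor stuck=not → not all inputs occur → does not occur.
Leveling path lost [OR]: South governor switch trips=occurs, Door loop lost=not → at least one input occurs → occurs.
Safety circuit lost [AND]: Outboard door operator failed=not, South drive VFD fails=not → not all inputs occur → does not occur.
Drive chain unavailable [OR]: Reserve encoder degraded=not, Safety circuit lost=not → no input occurs → does not occur.
Controller branch unavailable [AND]: Leveling path lost=occurs, Drive chain unavailable=not, Safety relay is down=occurs → not all inputs occur → does not occur.
Elevator stuck between floors [OR]: Controller branch unavailable=not, #3 leveling sensor stuck=not → no input occurs → does not occur.

No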